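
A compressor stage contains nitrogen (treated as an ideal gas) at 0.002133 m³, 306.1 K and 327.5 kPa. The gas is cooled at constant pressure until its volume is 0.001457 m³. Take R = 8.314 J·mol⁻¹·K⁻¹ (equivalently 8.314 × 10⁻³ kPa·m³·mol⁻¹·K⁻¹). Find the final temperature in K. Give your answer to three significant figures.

Isobaric, so V/T is constant: P₂ = P₁; T₂ = T₁·(V₂/V₁) = 209.1 K.

T₂ ≈ 209 K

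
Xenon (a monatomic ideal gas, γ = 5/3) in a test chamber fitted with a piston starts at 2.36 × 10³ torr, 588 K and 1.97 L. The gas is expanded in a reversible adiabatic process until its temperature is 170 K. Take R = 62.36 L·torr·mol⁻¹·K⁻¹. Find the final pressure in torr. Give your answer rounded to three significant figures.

P₂ ≈ 106 torr

Adiabatic (γ = 5/3), T V^(γ−1) and P V^γ constant: P₂ = P₁·(T₂/T₁)^(γ/(γ−1)) = 106.1 torr; V₂ = V₁·(T₁/T₂)^(1/(γ−1)) = 12.67 L.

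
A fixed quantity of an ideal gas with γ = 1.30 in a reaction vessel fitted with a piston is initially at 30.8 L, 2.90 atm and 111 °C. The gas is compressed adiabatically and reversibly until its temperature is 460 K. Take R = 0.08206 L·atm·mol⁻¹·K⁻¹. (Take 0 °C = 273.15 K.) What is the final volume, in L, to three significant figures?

V₂ ≈ 16.9 L

Convert: T₁ = 384.1 K.
Adiabatic (γ = 1.30), T V^(γ−1) and P V^γ constant: P₂ = P₁·(T₂/T₁)^(γ/(γ−1)) = 6.332 atm; V₂ = V₁·(T₁/T₂)^(1/(γ−1)) = 16.89 L.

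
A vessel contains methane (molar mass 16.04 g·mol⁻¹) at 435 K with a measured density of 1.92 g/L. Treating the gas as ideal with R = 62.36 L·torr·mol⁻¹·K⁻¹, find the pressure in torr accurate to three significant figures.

ρ = PM/(RT) ⇒ P = ρRT/M = (1.92 × 62.36 × 435.0) / 16.04

P ≈ 3.25e+03 torr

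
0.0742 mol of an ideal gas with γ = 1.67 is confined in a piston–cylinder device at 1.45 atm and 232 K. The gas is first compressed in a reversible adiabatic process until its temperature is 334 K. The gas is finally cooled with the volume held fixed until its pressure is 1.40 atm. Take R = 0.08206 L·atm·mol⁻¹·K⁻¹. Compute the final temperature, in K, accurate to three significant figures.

From PV = nRT: V₁ = nRT₁/P₁ = 0.9742 L.
Reversible adiabatic, γ = 1.67: P₂ = P₁·(T₂/T₁)^(γ/(γ−1)) = 3.596 atm; V₂ = V₁·(T₁/T₂)^(1/(γ−1)) = 0.5655 L.
Isochoric, so P/T is constant: V₃ = V₂; T₃ = T₂·(P₃/P₂) = 130.0 K.

T₃ ≈ 130 K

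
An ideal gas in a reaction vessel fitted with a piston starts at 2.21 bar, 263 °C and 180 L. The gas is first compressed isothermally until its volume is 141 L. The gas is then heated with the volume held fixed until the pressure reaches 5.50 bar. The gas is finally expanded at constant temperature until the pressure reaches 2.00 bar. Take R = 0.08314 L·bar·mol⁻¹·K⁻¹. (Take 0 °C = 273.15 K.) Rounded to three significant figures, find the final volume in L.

V₄ ≈ 388 L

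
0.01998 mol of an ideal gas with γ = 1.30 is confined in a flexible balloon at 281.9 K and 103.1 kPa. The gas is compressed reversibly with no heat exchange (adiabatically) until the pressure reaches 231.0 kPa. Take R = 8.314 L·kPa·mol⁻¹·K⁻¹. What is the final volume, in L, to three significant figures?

V₂ ≈ 0.244 L

From PV = nRT: V₁ = nRT₁/P₁ = 0.4542 L.
Reversible adiabatic, γ = 1.30: T₂ = T₁·(P₂/P₁)^((γ−1)/γ) = 339.6 K; V₂ = V₁·(P₁/P₂)^(1/γ) = 0.2442 L.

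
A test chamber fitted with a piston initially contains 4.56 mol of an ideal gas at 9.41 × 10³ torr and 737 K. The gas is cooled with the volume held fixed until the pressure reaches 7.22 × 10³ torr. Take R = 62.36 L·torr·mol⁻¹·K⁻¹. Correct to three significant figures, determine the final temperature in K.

T₂ ≈ 565 K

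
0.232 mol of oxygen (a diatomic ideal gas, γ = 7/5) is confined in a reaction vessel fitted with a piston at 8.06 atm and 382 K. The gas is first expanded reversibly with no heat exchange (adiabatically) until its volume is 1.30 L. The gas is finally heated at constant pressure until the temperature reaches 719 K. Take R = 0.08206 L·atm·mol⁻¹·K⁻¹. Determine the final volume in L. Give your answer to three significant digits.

V₃ ≈ 2.83 L

From PV = nRT: V₁ = nRT₁/P₁ = 0.9023 L.
Adiabatic (γ = 7/5), T V^(γ−1) and P V^γ constant: T₂ = T₁·(V₁/V₂)^(γ−1) = 330.1 K; P₂ = P₁·(V₁/V₂)^γ = 4.834 atm.
P constant ⇒ V ∝ T: P₃ = P₂; V₃ = V₂·(T₃/T₂) = 2.832 L.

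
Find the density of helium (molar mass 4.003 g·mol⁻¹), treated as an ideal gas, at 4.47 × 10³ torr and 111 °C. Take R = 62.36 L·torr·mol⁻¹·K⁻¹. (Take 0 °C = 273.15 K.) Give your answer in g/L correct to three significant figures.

ρ = PM/(RT) = (4.47e+03 × 4.003) / (62.36 × 384.1)

ρ ≈ 0.747 g/L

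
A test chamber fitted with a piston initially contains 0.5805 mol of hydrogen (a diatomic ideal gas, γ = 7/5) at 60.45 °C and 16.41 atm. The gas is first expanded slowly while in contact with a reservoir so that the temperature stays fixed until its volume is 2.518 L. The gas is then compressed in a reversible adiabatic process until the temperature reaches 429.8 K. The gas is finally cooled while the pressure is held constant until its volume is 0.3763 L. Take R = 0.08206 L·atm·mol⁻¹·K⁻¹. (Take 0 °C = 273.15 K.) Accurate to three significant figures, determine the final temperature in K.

T₄ ≈ 121 K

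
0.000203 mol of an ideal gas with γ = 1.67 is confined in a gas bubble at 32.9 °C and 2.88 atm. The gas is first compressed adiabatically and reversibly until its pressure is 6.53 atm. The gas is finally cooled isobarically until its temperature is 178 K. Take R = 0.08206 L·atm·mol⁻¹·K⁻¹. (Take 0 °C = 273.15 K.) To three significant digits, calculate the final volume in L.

V₃ ≈ 0.000454 L

Convert: T₁ = 306.0 K.
From PV = nRT: V₁ = nRT₁/P₁ = 0.001770 L.
Reversible adiabatic, γ = 1.67: T₂ = T₁·(P₂/P₁)^((γ−1)/γ) = 425.0 K; V₂ = V₁·(P₁/P₂)^(1/γ) = 0.001084 L.
Isobaric, so V/T is constant: P₃ = P₂; V₃ = V₂·(T₃/T₂) = 0.0004541 L.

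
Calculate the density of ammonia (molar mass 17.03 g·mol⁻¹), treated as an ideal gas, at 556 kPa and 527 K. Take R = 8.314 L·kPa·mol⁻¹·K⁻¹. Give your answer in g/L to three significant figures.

ρ ≈ 2.16 g/L

ρ = PM/(RT) = (556 × 17.03) / (8.314 × 527.0)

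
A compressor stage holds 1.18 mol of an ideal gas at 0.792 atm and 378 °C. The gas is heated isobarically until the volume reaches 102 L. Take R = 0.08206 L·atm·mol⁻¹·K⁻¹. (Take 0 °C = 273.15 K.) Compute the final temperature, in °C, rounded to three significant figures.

T₂ ≈ 561 °C

Convert: T₁ = 651.1 K.
From PV = nRT: V₁ = nRT₁/P₁ = 79.61 L.
Isobaric, so V/T is constant: P₂ = P₁; T₂ = T₁·(V₂/V₁) = 834.3 K.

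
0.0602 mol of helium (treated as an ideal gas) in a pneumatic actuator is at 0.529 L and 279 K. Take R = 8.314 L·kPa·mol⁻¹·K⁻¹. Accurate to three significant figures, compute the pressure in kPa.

PV = nRT ⇒ P = nRT/V = (0.0602 × 8.314 × 279) / 0.529

P ≈ 264 kPa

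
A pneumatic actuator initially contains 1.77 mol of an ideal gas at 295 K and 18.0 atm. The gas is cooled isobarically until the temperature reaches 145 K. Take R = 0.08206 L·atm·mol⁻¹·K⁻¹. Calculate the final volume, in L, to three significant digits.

From PV = nRT: V₁ = nRT₁/P₁ = 2.380 L.
Isobaric, so V/T is constant: P₂ = P₁; V₂ = V₁·(T₂/T₁) = 1.170 L.

V₂ ≈ 1.17 L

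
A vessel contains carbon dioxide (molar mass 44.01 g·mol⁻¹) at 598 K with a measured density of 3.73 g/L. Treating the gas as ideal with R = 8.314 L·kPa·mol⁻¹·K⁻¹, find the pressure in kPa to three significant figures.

P ≈ 421 kPa

ρ = PM/(RT) ⇒ P = ρRT/M = (3.73 × 8.314 × 598.0) / 44.01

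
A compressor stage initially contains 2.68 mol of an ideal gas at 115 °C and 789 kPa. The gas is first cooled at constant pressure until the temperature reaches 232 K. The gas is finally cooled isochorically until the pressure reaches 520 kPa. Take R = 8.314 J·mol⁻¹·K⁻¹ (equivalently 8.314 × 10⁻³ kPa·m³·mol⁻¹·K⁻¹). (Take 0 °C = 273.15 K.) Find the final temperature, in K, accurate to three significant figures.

Convert: T₁ = 388.1 K.
From PV = nRT: V₁ = nRT₁/P₁ = 0.01096 m³.
P constant ⇒ V ∝ T: P₂ = P₁; V₂ = V₁·(T₂/T₁) = 0.006552 m³.
V constant ⇒ P ∝ T: V₃ = V₂; T₃ = T₂·(P₃/P₂) = 152.9 K.

T₃ ≈ 153 K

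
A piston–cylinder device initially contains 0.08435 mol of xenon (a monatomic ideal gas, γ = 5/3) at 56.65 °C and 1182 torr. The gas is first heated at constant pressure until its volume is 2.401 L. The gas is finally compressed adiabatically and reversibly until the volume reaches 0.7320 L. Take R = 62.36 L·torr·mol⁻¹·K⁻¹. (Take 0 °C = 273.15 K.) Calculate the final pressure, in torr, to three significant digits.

P₃ ≈ 8.56e+03 torr

Convert: T₁ = 329.8 K.
From PV = nRT: V₁ = nRT₁/P₁ = 1.468 L.
P constant ⇒ V ∝ T: P₂ = P₁; T₂ = T₁·(V₂/V₁) = 539.5 K.
Adiabatic (γ = 5/3), T V^(γ−1) and P V^γ constant: T₃ = T₂·(V₂/V₃)^(γ−1) = 1191 K; P₃ = P₂·(V₂/V₃)^γ = 8559 torr.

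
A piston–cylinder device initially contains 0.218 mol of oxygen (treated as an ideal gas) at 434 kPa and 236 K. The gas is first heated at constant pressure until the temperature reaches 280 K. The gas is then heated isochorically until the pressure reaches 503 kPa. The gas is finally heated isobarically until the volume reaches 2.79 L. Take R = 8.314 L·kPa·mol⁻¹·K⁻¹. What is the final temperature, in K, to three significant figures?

T₄ ≈ 774 K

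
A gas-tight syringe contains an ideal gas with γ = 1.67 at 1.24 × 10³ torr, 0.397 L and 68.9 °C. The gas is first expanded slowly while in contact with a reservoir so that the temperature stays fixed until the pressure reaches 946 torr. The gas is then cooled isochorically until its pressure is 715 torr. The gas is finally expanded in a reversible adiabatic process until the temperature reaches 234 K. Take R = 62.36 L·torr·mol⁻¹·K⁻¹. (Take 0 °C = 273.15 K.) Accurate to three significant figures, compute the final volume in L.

V₄ ≈ 0.604 L

Convert: T₁ = 342.0 K.
T constant ⇒ Boyle's law P V = const: T₂ = T₁; V₂ = V₁·(P₁/P₂) = 0.5204 L.
V constant ⇒ P ∝ T: V₃ = V₂; T₃ = T₂·(P₃/P₂) = 258.5 K.
Reversible adiabatic, γ = 1.67: P₄ = P₃·(T₄/T₃)^(γ/(γ−1)) = 557.7 torr; V₄ = V₃·(T₃/T₄)^(1/(γ−1)) = 0.6039 L.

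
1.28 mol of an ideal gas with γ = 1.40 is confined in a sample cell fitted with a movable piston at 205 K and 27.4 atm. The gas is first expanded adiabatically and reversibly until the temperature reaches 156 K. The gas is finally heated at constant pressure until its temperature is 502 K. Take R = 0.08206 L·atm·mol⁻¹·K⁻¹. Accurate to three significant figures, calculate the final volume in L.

V₃ ≈ 5.01 L

From PV = nRT: V₁ = nRT₁/P₁ = 0.7859 L.
Adiabatic (γ = 1.40), T V^(γ−1) and P V^γ constant: P₂ = P₁·(T₂/T₁)^(γ/(γ−1)) = 10.53 atm; V₂ = V₁·(T₁/T₂)^(1/(γ−1)) = 1.556 L.
P constant ⇒ V ∝ T: P₃ = P₂; V₃ = V₂·(T₃/T₂) = 5.006 L.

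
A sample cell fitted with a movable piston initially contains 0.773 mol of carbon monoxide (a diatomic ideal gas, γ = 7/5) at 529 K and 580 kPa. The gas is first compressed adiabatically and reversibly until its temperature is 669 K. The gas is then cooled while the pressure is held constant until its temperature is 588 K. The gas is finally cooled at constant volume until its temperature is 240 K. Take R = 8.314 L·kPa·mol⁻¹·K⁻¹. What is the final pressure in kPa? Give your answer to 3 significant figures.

P₄ ≈ 538 kPa

From PV = nRT: V₁ = nRT₁/P₁ = 5.862 L.
Adiabatic (γ = 7/5), T V^(γ−1) and P V^γ constant: P₂ = P₁·(T₂/T₁)^(γ/(γ−1)) = 1319 kPa; V₂ = V₁·(T₁/T₂)^(1/(γ−1)) = 3.259 L.
Isobaric, so V/T is constant: P₃ = P₂; V₃ = V₂·(T₃/T₂) = 2.864 L.
V constant ⇒ P ∝ T: V₄ = V₃; P₄ = P₃·(T₄/T₃) = 538.5 kPa.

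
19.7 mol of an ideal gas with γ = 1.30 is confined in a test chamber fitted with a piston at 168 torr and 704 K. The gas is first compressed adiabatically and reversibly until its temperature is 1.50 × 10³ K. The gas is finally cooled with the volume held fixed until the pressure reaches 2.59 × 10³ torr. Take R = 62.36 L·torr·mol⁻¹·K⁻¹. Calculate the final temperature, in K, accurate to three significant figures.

T₃ ≈ 872 K

From PV = nRT: V₁ = nRT₁/P₁ = 5148 L.
Adiabatic (γ = 1.30), T V^(γ−1) and P V^γ constant: P₂ = P₁·(T₂/T₁)^(γ/(γ−1)) = 4455 torr; V₂ = V₁·(T₁/T₂)^(1/(γ−1)) = 413.6 L.
Isochoric, so P/T is constant: V₃ = V₂; T₃ = T₂·(P₃/P₂) = 872.0 K.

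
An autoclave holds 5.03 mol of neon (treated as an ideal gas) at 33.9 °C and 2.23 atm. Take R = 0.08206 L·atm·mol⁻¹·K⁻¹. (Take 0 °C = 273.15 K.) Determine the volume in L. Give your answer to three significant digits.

V ≈ 56.8 L

Convert: T = 307.05 K.
PV = nRT ⇒ V = nRT/P = (5.03 × 0.08206 × 307.05) / 2.23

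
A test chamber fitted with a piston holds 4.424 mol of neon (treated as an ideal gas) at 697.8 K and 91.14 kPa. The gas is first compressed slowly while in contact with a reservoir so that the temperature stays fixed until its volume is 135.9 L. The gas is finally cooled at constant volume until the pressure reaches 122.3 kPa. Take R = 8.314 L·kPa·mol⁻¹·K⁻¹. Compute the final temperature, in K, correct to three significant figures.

T₃ ≈ 452 K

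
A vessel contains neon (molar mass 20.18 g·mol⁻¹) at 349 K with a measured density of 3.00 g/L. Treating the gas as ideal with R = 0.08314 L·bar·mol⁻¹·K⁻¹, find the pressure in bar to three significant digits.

P ≈ 4.31 bar

ρ = PM/(RT) ⇒ P = ρRT/M = (3.00 × 0.08314 × 349.0) / 20.18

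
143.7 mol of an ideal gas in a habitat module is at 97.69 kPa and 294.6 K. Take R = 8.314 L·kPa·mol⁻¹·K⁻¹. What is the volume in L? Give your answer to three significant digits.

V ≈ 3.60e+03 L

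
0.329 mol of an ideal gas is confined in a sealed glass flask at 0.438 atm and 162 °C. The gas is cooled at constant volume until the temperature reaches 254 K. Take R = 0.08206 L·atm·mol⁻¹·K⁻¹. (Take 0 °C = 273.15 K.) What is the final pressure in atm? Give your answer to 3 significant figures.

P₂ ≈ 0.256 atm

Convert: T₁ = 435.1 K.
From PV = nRT: V₁ = nRT₁/P₁ = 26.82 L.
Isochoric, so P/T is constant: V₂ = V₁; P₂ = P₁·(T₂/T₁) = 0.2557 atm.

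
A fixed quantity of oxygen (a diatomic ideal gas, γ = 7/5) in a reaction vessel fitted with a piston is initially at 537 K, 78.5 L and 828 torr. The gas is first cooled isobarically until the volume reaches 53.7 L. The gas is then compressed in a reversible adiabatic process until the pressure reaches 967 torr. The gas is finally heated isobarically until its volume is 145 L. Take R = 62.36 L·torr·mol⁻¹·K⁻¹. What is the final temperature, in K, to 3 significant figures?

T₄ ≈ 1.16e+03 K

P constant ⇒ V ∝ T: P₂ = P₁; T₂ = T₁·(V₂/V₁) = 367.3 K.
Adiabatic (γ = 7/5), T V^(γ−1) and P V^γ constant: T₃ = T₂·(P₃/P₂)^((γ−1)/γ) = 384.0 K; V₃ = V₂·(P₂/P₃)^(1/γ) = 48.07 L.
P constant ⇒ V ∝ T: P₄ = P₃; T₄ = T₃·(V₄/V₃) = 1158 K.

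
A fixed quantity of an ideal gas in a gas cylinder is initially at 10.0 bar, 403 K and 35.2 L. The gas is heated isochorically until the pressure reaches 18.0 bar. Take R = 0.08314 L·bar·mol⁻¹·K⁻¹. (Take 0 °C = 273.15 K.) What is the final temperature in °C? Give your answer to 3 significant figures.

T₂ ≈ 452 °C

V constant ⇒ P ∝ T: V₂ = V₁; T₂ = T₁·(P₂/P₁) = 725.4 K.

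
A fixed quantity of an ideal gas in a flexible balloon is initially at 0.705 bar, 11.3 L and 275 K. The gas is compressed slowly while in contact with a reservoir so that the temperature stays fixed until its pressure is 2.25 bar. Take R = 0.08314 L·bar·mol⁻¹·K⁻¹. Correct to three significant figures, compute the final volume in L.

T constant ⇒ Boyle's law P V = const: T₂ = T₁; V₂ = V₁·(P₁/P₂) = 3.541 L.

V₂ ≈ 3.54 L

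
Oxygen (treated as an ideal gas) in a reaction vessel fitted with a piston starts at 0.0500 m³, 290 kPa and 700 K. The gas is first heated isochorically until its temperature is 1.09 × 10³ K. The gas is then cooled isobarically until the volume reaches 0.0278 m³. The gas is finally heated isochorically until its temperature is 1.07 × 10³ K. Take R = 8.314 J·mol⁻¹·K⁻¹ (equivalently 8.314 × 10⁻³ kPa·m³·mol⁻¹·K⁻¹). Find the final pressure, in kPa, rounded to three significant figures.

P₄ ≈ 797 kPa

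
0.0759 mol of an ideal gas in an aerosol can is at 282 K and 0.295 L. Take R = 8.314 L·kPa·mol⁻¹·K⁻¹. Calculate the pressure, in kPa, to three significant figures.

P ≈ 603 kPa

PV = nRT ⇒ P = nRT/V = (0.0759 × 8.314 × 282) / 0.295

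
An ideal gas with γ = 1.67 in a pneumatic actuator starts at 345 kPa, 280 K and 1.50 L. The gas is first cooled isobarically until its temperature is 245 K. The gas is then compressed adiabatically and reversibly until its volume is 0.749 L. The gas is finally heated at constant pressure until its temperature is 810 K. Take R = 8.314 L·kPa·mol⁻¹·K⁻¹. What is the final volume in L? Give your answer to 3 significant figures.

Isobaric, so V/T is constant: P₂ = P₁; V₂ = V₁·(T₂/T₁) = 1.312 L.
Adiabatic (γ = 1.67), T V^(γ−1) and P V^γ constant: T₃ = T₂·(V₂/V₃)^(γ−1) = 356.8 K; P₃ = P₂·(V₂/V₃)^γ = 880.4 kPa.
Isobaric, so V/T is constant: P₄ = P₃; V₄ = V₃·(T₄/T₃) = 1.701 L.

V₄ ≈ 1.70 L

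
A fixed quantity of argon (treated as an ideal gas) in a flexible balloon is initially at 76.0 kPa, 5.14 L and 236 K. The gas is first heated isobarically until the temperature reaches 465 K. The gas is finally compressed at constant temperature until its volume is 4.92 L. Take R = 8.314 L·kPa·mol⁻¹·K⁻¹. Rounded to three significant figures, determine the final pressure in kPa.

P₃ ≈ 156 kPa

P constant ⇒ V ∝ T: P₂ = P₁; V₂ = V₁·(T₂/T₁) = 10.13 L.
Isothermal, so P V is constant: T₃ = T₂; P₃ = P₂·(V₂/V₃) = 156.4 kPa.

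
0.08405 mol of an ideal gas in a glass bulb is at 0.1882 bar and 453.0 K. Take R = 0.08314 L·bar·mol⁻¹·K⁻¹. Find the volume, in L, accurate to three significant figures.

V ≈ 16.8 L

PV = nRT ⇒ V = nRT/P = (0.08405 × 0.08314 × 453.0) / 0.1882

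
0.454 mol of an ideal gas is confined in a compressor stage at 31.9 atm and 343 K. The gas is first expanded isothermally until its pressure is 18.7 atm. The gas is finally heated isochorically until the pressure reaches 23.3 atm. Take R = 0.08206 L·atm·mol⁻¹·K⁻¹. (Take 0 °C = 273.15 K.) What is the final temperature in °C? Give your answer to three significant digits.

From PV = nRT: V₁ = nRT₁/P₁ = 0.4006 L.
Isothermal, so P V is constant: T₂ = T₁; V₂ = V₁·(P₁/P₂) = 0.6833 L.
V constant ⇒ P ∝ T: V₃ = V₂; T₃ = T₂·(P₃/P₂) = 427.4 K.

T₃ ≈ 154 °C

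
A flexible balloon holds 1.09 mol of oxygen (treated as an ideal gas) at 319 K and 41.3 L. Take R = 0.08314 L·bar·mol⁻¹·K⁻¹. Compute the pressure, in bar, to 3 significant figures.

PV = nRT ⇒ P = nRT/V = (1.09 × 0.08314 × 319) / 41.3

P ≈ 0.700 bar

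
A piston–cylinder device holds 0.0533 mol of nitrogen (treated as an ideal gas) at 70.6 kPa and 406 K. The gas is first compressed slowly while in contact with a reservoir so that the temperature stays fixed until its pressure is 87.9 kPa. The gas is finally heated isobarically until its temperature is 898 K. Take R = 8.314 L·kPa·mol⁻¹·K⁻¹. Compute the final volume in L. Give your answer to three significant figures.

V₃ ≈ 4.53 L

From PV = nRT: V₁ = nRT₁/P₁ = 2.548 L.
T constant ⇒ Boyle's law P V = const: T₂ = T₁; V₂ = V₁·(P₁/P₂) = 2.047 L.
Isobaric, so V/T is constant: P₃ = P₂; V₃ = V₂·(T₃/T₂) = 4.527 L.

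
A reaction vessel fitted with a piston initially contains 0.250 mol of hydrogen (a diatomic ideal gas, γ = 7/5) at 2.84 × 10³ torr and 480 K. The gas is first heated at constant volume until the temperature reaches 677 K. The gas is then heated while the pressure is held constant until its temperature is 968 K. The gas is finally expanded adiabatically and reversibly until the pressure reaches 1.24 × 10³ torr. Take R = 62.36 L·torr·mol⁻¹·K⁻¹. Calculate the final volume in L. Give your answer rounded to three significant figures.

From PV = nRT: V₁ = nRT₁/P₁ = 2.635 L.
V constant ⇒ P ∝ T: V₂ = V₁; P₂ = P₁·(T₂/T₁) = 4006 torr.
P constant ⇒ V ∝ T: P₃ = P₂; V₃ = V₂·(T₃/T₂) = 3.768 L.
Reversible adiabatic, γ = 7/5: T₄ = T₃·(P₄/P₃)^((γ−1)/γ) = 692.4 K; V₄ = V₃·(P₃/P₄)^(1/γ) = 8.706 L.

V₄ ≈ 8.71 L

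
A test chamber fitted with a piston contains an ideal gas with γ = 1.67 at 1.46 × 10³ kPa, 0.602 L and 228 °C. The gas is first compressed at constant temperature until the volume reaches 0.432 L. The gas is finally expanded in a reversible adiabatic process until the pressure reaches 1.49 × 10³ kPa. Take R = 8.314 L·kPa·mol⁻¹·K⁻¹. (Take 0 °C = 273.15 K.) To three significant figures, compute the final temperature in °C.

T₃ ≈ 169 °C

Convert: T₁ = 501.1 K.
T constant ⇒ Boyle's law P V = const: T₂ = T₁; P₂ = P₁·(V₁/V₂) = 2035 kPa.
Reversible adiabatic, γ = 1.67: T₃ = T₂·(P₃/P₂)^((γ−1)/γ) = 442.3 K; V₃ = V₂·(P₂/P₃)^(1/γ) = 0.5206 L.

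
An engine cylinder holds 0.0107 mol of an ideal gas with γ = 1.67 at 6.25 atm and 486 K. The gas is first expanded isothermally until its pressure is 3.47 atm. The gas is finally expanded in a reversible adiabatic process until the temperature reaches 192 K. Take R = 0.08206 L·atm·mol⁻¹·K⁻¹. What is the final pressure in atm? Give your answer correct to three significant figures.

P₃ ≈ 0.343 atm

From PV = nRT: V₁ = nRT₁/P₁ = 0.06828 L.
Isothermal, so P V is constant: T₂ = T₁; V₂ = V₁·(P₁/P₂) = 0.1230 L.
Adiabatic (γ = 1.67), T V^(γ−1) and P V^γ constant: P₃ = P₂·(T₃/T₂)^(γ/(γ−1)) = 0.3428 atm; V₃ = V₂·(T₂/T₃)^(1/(γ−1)) = 0.4918 L.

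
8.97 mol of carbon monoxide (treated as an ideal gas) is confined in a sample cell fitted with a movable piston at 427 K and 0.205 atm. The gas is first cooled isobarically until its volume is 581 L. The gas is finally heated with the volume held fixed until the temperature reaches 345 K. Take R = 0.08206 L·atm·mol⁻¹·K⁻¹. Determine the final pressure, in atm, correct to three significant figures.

P₃ ≈ 0.437 atm

From PV = nRT: V₁ = nRT₁/P₁ = 1533 L.
P constant ⇒ V ∝ T: P₂ = P₁; T₂ = T₁·(V₂/V₁) = 161.8 K.
V constant ⇒ P ∝ T: V₃ = V₂; P₃ = P₂·(T₃/T₂) = 0.4371 atm.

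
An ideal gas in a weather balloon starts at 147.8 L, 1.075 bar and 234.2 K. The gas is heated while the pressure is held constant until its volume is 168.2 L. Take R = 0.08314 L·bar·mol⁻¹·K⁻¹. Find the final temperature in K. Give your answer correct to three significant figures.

P constant ⇒ V ∝ T: P₂ = P₁; T₂ = T₁·(V₂/V₁) = 266.5 K.

T₂ ≈ 267 K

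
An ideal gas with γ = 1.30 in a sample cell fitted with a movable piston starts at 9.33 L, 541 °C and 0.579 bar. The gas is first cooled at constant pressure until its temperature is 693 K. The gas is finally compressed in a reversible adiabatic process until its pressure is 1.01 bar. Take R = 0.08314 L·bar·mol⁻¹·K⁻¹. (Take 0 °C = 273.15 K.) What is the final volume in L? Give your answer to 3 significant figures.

V₃ ≈ 5.18 L

Convert: T₁ = 814.1 K.
P constant ⇒ V ∝ T: P₂ = P₁; V₂ = V₁·(T₂/T₁) = 7.942 L.
Adiabatic (γ = 1.30), T V^(γ−1) and P V^γ constant: T₃ = T₂·(P₃/P₂)^((γ−1)/γ) = 787.9 K; V₃ = V₂·(P₂/P₃)^(1/γ) = 5.176 L.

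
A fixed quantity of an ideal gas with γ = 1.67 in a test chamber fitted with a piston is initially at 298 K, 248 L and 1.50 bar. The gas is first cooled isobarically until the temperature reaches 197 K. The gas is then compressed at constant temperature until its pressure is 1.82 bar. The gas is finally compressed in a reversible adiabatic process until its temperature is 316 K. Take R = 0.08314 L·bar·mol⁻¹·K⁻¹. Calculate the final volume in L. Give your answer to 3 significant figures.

V₄ ≈ 66.7 L

Isobaric, so V/T is constant: P₂ = P₁; V₂ = V₁·(T₂/T₁) = 163.9 L.
T constant ⇒ Boyle's law P V = const: T₃ = T₂; V₃ = V₂·(P₂/P₃) = 135.1 L.
Reversible adiabatic, γ = 1.67: P₄ = P₃·(T₄/T₃)^(γ/(γ−1)) = 5.910 bar; V₄ = V₃·(T₃/T₄)^(1/(γ−1)) = 66.75 L.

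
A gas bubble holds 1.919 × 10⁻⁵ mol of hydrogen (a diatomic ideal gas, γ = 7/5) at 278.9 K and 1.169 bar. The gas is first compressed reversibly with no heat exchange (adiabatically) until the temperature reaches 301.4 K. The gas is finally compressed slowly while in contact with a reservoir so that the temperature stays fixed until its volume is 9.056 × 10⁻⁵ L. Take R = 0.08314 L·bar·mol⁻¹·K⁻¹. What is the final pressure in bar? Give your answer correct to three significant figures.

From PV = nRT: V₁ = nRT₁/P₁ = 0.0003806 L.
Adiabatic (γ = 7/5), T V^(γ−1) and P V^γ constant: P₂ = P₁·(T₂/T₁)^(γ/(γ−1)) = 1.534 bar; V₂ = V₁·(T₁/T₂)^(1/(γ−1)) = 0.0003135 L.
T constant ⇒ Boyle's law P V = const: T₃ = T₂; P₃ = P₂·(V₂/V₃) = 5.310 bar.

P₃ ≈ 5.31 bar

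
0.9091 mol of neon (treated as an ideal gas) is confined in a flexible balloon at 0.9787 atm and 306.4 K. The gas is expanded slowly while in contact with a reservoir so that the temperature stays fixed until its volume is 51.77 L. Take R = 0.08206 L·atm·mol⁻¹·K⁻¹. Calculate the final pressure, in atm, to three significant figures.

From PV = nRT: V₁ = nRT₁/P₁ = 23.36 L.
T constant ⇒ Boyle's law P V = const: T₂ = T₁; P₂ = P₁·(V₁/V₂) = 0.4415 atm.

P₂ ≈ 0.442 atm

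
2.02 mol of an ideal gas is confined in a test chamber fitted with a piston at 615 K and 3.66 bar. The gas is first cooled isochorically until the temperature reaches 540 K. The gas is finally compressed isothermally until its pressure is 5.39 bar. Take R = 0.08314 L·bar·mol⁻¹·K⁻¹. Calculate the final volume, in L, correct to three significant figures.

V₃ ≈ 16.8 L

From PV = nRT: V₁ = nRT₁/P₁ = 28.22 L.
Isochoric, so P/T is constant: V₂ = V₁; P₂ = P₁·(T₂/T₁) = 3.214 bar.
Isothermal, so P V is constant: T₃ = T₂; V₃ = V₂·(P₂/P₃) = 16.83 L.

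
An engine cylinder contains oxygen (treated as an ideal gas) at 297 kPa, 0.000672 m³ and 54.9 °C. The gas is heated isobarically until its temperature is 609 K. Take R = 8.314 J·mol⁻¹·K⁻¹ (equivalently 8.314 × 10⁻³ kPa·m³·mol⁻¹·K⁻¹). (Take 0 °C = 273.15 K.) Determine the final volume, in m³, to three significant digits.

V₂ ≈ 0.00125 m³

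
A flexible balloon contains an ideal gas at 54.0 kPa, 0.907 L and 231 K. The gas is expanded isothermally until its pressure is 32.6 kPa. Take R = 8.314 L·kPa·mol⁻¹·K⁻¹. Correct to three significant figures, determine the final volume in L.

T constant ⇒ Boyle's law P V = const: T₂ = T₁; V₂ = V₁·(P₁/P₂) = 1.502 L.

V₂ ≈ 1.50 L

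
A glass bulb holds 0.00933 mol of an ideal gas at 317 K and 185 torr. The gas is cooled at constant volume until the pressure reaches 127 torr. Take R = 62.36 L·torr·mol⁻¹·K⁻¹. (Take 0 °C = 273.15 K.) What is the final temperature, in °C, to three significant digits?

T₂ ≈ -55.5 °C

From PV = nRT: V₁ = nRT₁/P₁ = 0.9970 L.
Isochoric, so P/T is constant: V₂ = V₁; T₂ = T₁·(P₂/P₁) = 217.6 K.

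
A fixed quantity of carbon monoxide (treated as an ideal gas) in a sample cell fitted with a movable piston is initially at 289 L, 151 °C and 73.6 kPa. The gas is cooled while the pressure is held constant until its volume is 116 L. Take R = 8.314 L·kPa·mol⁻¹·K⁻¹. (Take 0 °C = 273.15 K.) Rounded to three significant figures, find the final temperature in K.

T₂ ≈ 170 K

Convert: T₁ = 424.1 K.
Isobaric, so V/T is constant: P₂ = P₁; T₂ = T₁·(V₂/V₁) = 170.2 K.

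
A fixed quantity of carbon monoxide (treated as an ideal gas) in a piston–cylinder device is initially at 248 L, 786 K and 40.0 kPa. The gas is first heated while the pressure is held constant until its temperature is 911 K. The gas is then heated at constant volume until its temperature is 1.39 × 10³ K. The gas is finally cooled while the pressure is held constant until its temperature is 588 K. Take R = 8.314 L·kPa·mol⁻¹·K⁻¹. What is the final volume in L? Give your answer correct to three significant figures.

Isobaric, so V/T is constant: P₂ = P₁; V₂ = V₁·(T₂/T₁) = 287.4 L.
V constant ⇒ P ∝ T: V₃ = V₂; P₃ = P₂·(T₃/T₂) = 61.03 kPa.
P constant ⇒ V ∝ T: P₄ = P₃; V₄ = V₃·(T₄/T₃) = 121.6 L.

V₄ ≈ 122 L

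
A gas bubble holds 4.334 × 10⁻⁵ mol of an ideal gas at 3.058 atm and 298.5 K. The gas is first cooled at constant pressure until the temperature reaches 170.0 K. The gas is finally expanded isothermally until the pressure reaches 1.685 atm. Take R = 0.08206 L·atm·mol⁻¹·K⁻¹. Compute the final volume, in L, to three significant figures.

V₃ ≈ 0.000359 L

From PV = nRT: V₁ = nRT₁/P₁ = 0.0003472 L.
Isobaric, so V/T is constant: P₂ = P₁; V₂ = V₁·(T₂/T₁) = 0.0001977 L.
T constant ⇒ Boyle's law P V = const: T₃ = T₂; V₃ = V₂·(P₂/P₃) = 0.0003588 L.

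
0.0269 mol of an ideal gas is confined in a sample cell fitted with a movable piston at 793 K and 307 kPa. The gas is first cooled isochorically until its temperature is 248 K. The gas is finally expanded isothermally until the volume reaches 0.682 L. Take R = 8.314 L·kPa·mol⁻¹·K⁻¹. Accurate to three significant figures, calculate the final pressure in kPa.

From PV = nRT: V₁ = nRT₁/P₁ = 0.5777 L.
Isochoric, so P/T is constant: V₂ = V₁; P₂ = P₁·(T₂/T₁) = 96.01 kPa.
T constant ⇒ Boyle's law P V = const: T₃ = T₂; P₃ = P₂·(V₂/V₃) = 81.33 kPa.

P₃ ≈ 81.3 kPa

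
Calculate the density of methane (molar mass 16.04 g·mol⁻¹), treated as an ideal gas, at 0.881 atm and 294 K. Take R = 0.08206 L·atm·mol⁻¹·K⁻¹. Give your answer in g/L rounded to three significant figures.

ρ ≈ 0.586 g/L

ρ = PM/(RT) = (0.881 × 16.04) / (0.08206 × 294.0)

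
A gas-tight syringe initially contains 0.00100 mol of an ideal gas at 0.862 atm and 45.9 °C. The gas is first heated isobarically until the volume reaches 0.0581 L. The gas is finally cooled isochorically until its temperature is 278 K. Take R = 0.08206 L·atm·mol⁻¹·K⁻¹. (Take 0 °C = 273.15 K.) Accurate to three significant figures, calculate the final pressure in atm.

P₃ ≈ 0.393 atm

Convert: T₁ = 319.0 K.
From PV = nRT: V₁ = nRT₁/P₁ = 0.03037 L.
Isobaric, so V/T is constant: P₂ = P₁; T₂ = T₁·(V₂/V₁) = 610.3 K.
V constant ⇒ P ∝ T: V₃ = V₂; P₃ = P₂·(T₃/T₂) = 0.3926 atm.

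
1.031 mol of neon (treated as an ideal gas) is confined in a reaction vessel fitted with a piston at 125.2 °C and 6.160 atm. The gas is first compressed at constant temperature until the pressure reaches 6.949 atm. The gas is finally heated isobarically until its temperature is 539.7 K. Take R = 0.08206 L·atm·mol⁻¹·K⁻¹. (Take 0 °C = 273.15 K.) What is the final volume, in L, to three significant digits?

Convert: T₁ = 398.3 K.
From PV = nRT: V₁ = nRT₁/P₁ = 5.471 L.
Isothermal, so P V is constant: T₂ = T₁; V₂ = V₁·(P₁/P₂) = 4.850 L.
Isobaric, so V/T is constant: P₃ = P₂; V₃ = V₂·(T₃/T₂) = 6.571 L.

V₃ ≈ 6.57 L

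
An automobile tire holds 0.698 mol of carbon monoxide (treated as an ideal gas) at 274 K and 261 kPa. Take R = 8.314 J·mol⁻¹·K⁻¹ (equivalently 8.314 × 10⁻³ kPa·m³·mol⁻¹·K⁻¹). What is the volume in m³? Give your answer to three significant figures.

PV = nRT ⇒ V = nRT/P = (0.698 × 8.314 × 10⁻³ × 274) / 261

V ≈ 0.00609 m³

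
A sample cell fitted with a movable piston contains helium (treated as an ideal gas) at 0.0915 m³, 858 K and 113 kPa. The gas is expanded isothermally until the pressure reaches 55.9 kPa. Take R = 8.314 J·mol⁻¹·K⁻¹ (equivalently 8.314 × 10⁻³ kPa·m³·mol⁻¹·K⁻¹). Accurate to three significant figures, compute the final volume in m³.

T constant ⇒ Boyle's law P V = const: T₂ = T₁; V₂ = V₁·(P₁/P₂) = 0.1850 m³.

V₂ ≈ 0.185 m³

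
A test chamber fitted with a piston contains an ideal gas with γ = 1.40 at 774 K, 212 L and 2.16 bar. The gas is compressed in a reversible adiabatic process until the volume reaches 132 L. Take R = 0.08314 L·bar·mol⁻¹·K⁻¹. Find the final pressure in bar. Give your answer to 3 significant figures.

Adiabatic (γ = 1.40), T V^(γ−1) and P V^γ constant: T₂ = T₁·(V₁/V₂)^(γ−1) = 935.5 K; P₂ = P₁·(V₁/V₂)^γ = 4.193 bar.

P₂ ≈ 4.19 bar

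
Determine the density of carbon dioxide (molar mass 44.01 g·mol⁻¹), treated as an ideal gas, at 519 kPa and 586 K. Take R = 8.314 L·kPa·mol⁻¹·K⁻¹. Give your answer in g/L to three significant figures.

ρ = PM/(RT) = (519 × 44.01) / (8.314 × 586.0)

ρ ≈ 4.69 g/L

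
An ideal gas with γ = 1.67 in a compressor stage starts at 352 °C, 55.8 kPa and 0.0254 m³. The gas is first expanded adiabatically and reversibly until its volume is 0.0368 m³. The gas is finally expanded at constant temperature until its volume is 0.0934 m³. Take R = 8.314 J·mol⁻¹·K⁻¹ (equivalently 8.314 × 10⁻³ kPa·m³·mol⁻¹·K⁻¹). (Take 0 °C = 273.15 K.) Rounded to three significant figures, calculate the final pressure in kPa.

P₃ ≈ 11.8 kPa

Convert: T₁ = 625.1 K.
Adiabatic (γ = 1.67), T V^(γ−1) and P V^γ constant: T₂ = T₁·(V₁/V₂)^(γ−1) = 487.6 K; P₂ = P₁·(V₁/V₂)^γ = 30.04 kPa.
Isothermal, so P V is constant: T₃ = T₂; P₃ = P₂·(V₂/V₃) = 11.84 kPa.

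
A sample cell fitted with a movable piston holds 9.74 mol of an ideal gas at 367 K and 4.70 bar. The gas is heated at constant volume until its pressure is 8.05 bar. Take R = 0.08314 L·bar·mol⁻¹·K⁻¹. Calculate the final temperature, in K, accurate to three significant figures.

T₂ ≈ 629 K

From PV = nRT: V₁ = nRT₁/P₁ = 63.23 L.
V constant ⇒ P ∝ T: V₂ = V₁; T₂ = T₁·(P₂/P₁) = 628.6 K.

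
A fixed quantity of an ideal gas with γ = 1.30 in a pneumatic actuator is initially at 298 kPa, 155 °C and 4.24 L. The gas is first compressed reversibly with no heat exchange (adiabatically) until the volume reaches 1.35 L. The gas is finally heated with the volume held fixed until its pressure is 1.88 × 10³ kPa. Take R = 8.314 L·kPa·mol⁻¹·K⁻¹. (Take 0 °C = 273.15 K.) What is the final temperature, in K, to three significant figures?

T₃ ≈ 860 K

Convert: T₁ = 428.1 K.
Reversible adiabatic, γ = 1.30: T₂ = T₁·(V₁/V₂)^(γ−1) = 603.5 K; P₂ = P₁·(V₁/V₂)^γ = 1319 kPa.
V constant ⇒ P ∝ T: V₃ = V₂; T₃ = T₂·(P₃/P₂) = 860.0 K.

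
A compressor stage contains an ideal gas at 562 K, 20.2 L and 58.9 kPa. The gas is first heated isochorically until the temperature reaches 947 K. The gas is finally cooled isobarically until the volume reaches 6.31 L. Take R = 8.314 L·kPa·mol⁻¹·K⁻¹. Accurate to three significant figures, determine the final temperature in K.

V constant ⇒ P ∝ T: V₂ = V₁; P₂ = P₁·(T₂/T₁) = 99.25 kPa.
Isobaric, so V/T is constant: P₃ = P₂; T₃ = T₂·(V₃/V₂) = 295.8 K.

T₃ ≈ 296 K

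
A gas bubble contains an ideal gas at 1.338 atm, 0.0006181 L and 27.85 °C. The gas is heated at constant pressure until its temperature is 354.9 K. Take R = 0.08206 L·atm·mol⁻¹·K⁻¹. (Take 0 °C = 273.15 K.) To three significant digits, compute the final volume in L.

V₂ ≈ 0.000729 L

Convert: T₁ = 301.0 K.
Isobaric, so V/T is constant: P₂ = P₁; V₂ = V₁·(T₂/T₁) = 0.0007288 L.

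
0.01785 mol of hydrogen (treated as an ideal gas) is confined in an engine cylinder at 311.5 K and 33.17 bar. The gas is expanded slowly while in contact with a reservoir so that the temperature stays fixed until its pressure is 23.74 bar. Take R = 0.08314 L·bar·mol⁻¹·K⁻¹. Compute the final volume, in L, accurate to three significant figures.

V₂ ≈ 0.0195 L

From PV = nRT: V₁ = nRT₁/P₁ = 0.01394 L.
Isothermal, so P V is constant: T₂ = T₁; V₂ = V₁·(P₁/P₂) = 0.01947 L.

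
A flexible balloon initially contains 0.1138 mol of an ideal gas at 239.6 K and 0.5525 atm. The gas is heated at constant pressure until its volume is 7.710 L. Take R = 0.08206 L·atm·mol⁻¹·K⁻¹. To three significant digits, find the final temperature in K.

T₂ ≈ 456 K

From PV = nRT: V₁ = nRT₁/P₁ = 4.050 L.
P constant ⇒ V ∝ T: P₂ = P₁; T₂ = T₁·(V₂/V₁) = 456.2 K.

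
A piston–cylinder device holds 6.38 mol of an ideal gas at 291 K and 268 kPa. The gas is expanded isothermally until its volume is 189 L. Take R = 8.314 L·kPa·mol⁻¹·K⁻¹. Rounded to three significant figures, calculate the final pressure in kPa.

P₂ ≈ 81.7 kPa

From PV = nRT: V₁ = nRT₁/P₁ = 57.60 L.
Isothermal, so P V is constant: T₂ = T₁; P₂ = P₁·(V₁/V₂) = 81.67 kPa.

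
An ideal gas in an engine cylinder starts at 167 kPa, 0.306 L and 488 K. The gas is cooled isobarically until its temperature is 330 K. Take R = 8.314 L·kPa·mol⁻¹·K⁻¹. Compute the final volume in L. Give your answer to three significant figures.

V₂ ≈ 0.207 L

Isobaric, so V/T is constant: P₂ = P₁; V₂ = V₁·(T₂/T₁) = 0.2069 L.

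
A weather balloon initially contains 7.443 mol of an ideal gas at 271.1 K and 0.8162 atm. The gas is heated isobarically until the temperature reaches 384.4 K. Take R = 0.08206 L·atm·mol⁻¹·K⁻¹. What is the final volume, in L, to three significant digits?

V₂ ≈ 288 L

From PV = nRT: V₁ = nRT₁/P₁ = 202.9 L.
Isobaric, so V/T is constant: P₂ = P₁; V₂ = V₁·(T₂/T₁) = 287.7 L.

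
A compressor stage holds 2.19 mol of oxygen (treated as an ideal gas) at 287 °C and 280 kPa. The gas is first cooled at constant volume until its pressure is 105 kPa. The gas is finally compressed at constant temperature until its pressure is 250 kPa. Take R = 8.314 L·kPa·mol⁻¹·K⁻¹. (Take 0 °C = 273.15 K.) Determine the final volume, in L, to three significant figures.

Convert: T₁ = 560.1 K.
From PV = nRT: V₁ = nRT₁/P₁ = 36.43 L.
V constant ⇒ P ∝ T: V₂ = V₁; T₂ = T₁·(P₂/P₁) = 210.1 K.
Isothermal, so P V is constant: T₃ = T₂; V₃ = V₂·(P₂/P₃) = 15.30 L.

V₃ ≈ 15.3 L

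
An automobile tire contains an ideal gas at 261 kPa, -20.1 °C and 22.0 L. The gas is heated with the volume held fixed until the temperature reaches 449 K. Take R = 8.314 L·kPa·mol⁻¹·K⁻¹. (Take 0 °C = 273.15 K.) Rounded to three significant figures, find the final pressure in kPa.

Convert: T₁ = 253.0 K.
Isochoric, so P/T is constant: V₂ = V₁; P₂ = P₁·(T₂/T₁) = 463.1 kPa.

P₂ ≈ 463 kPa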